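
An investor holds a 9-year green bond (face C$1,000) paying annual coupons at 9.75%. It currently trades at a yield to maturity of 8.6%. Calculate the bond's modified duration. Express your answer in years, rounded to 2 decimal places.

Periodic yield y = 0.086. First find Macaulay duration:
  t   CF        PV=CF/(1+0.086)^t    t·PV
  1        97.50        89.7790        89.7790
  2        97.50        82.6694       165.3389
  3        97.50        76.1229       228.3686
  4        97.50        70.0947       280.3789
  5        97.50        64.5439       322.7197
  6        97.50        59.4327       356.5964
  7        97.50        54.7263       383.0839
  8        97.50        50.3925       403.1401
  9     1,097.50       522.3193     4,700.8740
  Σ                  1,070.0808     6,930.2794
P = 1,070.0808; Macaulay duration = 6,930.2794 / 1,070.0808 = 6.47641 years.
Modified duration = D_Mac / (1 + y) = 6.47641 / 1.086 = 5.96354 years.

5.96 years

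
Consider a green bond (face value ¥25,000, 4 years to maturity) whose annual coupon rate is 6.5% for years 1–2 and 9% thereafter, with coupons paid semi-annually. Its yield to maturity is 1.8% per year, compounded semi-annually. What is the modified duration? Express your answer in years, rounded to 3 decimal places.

3.578 years

Periodic yield y = 0.009. First find Macaulay duration:
  t   CF        PV=CF/(1+0.009)^t    t·PV
  1       812.50       805.2527       805.2527
  2       812.50       798.0701     1,596.1402
  3       812.50       790.9515     2,372.8546
  4       812.50       783.8965     3,135.5859
  5     1,125.00     1,075.7137     5,378.5684
  6     1,125.00     1,066.1186     6,396.7117
  7     1,125.00     1,056.6091     7,396.2639
  8    26,125.00    24,317.9505   194,543.6036
  Σ                 30,694.5627   221,624.9809
P = 30,694.5627; Macaulay duration = 221,624.9809 / 30,694.5627 = 7.22033 half-year periods = 3.61017 years.
Modified duration = D_Mac / (1 + y) = 3.61017 / 1.009 = 3.57797 years.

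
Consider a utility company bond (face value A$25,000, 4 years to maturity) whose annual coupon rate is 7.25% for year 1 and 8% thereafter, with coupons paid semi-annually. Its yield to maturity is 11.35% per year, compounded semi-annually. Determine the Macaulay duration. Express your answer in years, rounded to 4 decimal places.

3.4884 years

Periodic yield y = 0.05675. Discount each cash flow and weight by its period:
  t   CF        PV=CF/(1+0.05675)^t    t·PV
  1       906.25       857.5822       857.5822
  2       906.25       811.5280     1,623.0560
  3     1,000.00       847.3898     2,542.1694
  4     1,000.00       801.8829     3,207.5318
  5     1,000.00       758.8199     3,794.0996
  6     1,000.00       718.0695     4,308.4168
  7     1,000.00       679.5074     4,756.5520
  8    26,000.00    16,718.4225   133,747.3799
  Σ                 22,193.2022   154,836.7876
Price P = Σ PV = 22,193.2022.
Macaulay duration = Σ(t·PV) / P = 154,836.7876 / 22,193.2022 = 6.97677 half-year periods.
In years: 6.97677 / 2 = 3.48838 years.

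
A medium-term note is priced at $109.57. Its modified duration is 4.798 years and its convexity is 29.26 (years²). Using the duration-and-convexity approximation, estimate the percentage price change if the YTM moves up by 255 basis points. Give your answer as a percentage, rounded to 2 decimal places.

-11.28%

Duration effect: -D_mod·Δy = -4.798 × (+0.0255) = -0.122349
Convexity effect: ½·C·(Δy)² = 0.5 × 29.26 × (0.0255)² = +0.0095131575
ΔP/P ≈ -0.122349 + 0.0095131575 = -0.1128358425
= -11.28358425%.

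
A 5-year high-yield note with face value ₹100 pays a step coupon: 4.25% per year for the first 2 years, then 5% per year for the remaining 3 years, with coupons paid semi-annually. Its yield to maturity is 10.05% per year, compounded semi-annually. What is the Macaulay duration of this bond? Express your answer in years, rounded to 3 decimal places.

4.467 years

Periodic yield y = 0.05025. Discount each cash flow and weight by its period:
  t   CF        PV=CF/(1+0.05025)^t    t·PV
  1        2.125         2.0233         2.0233
  2        2.125         1.9265         3.8530
  3        2.125         1.8343         5.5030
  4        2.125         1.7466         6.9863
  5        2.500         1.9565         9.7824
  6        2.500         1.8629        11.1773
  7        2.500         1.7737        12.4162
  8        2.500         1.6889        13.5110
  9        2.500         1.6081        14.4727
  10     102.500        62.7765       627.7648
  Σ                     79.1973       707.4901
Price P = Σ PV = 79.1973.
Macaulay duration = Σ(t·PV) / P = 707.4901 / 79.1973 = 8.93326 half-year periods.
In years: 8.93326 / 2 = 4.46663 years.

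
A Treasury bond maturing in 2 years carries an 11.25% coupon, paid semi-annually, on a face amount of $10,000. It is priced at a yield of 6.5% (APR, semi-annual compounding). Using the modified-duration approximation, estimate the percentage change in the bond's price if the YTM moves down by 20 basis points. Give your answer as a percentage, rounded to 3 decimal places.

+0.359%

Periodic yield y = 0.0325. Modified duration first:
  t   CF        PV=CF/(1+0.0325)^t    t·PV
  1       562.50       544.7942       544.7942
  2       562.50       527.6457     1,055.2914
  3       562.50       511.0370     1,533.1110
  4    10,562.50     9,294.0816    37,176.3264
  Σ                 10,877.5585    40,309.5230
P = 10,877.5585; D_Mac = 3.70575 half-year periods = 1.85288 yrs; D_mod = 1.85288/(1+0.0325) = 1.79455 yrs.
ΔP/P ≈ -D_mod · Δy = -1.79455 × (-0.002) = +0.003589 = +0.3589%.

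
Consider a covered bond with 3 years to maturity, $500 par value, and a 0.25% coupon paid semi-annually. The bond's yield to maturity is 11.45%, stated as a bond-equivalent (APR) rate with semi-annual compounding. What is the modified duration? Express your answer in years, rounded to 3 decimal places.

Periodic yield y = 0.05725. First find Macaulay duration:
  t   CF        PV=CF/(1+0.05725)^t    t·PV
  1        0.625         0.5912         0.5912
  2        0.625         0.5591         1.1183
  3        0.625         0.5289         1.5866
  4        0.625         0.5002         2.0009
  5        0.625         0.4731         2.3657
  6      500.625       358.4647     2,150.7881
  Σ                    361.1172     2,158.4508
P = 361.1172; Macaulay duration = 2,158.4508 / 361.1172 = 5.97715 half-year periods = 2.98857 years.
Modified duration = D_Mac / (1 + y) = 2.98857 / 1.05725 = 2.82674 years.

2.827 years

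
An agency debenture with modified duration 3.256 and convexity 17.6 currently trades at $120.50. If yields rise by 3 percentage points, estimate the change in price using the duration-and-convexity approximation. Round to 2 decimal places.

-$10.82

Duration effect: -D_mod·Δy = -3.256 × (+0.03) = -0.097680
Convexity effect: ½·C·(Δy)² = 0.5 × 17.6 × (0.03)² = +0.0079200
ΔP/P ≈ -0.097680 + 0.0079200 = -0.089760
ΔP ≈ 120.50 × (-0.089760) = -10.81608.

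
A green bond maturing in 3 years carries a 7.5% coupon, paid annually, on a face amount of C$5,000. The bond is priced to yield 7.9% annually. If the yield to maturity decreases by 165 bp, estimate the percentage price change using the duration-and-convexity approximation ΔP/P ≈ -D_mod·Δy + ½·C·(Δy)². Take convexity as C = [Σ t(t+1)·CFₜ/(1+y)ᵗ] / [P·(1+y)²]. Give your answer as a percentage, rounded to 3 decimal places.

With y = 0.079:
  t   CF        PV=CF/(1+0.079)^t    t·PV        t(t+1)·PV
  1       375.00       347.5440       347.5440         695.0880
  2       375.00       322.0983       644.1965       1,932.5896
  3     5,375.00     4,278.7226    12,836.1679      51,344.6716
  Σ                  4,948.3649    13,827.9084      53,972.3492
P = 4,948.3649; D_Mac = 2.79444 yrs; D_mod = 2.58984 yrs; C = 9.36843.
Duration effect: -2.58984 × (-0.0165) = +0.042732
Convexity effect: 0.5 × 9.36843 × (-0.0165)² = +0.0012753
ΔP/P ≈ +0.042732 + 0.0012753 = +0.044008 = +4.4008%.

+4.401%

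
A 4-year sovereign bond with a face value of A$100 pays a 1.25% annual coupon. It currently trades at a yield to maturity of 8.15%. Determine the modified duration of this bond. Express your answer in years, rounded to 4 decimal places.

3.6196 years

Periodic yield y = 0.0815. First find Macaulay duration:
  t   CF        PV=CF/(1+0.0815)^t    t·PV
  1         1.25         1.1558         1.1558
  2         1.25         1.0687         2.1374
  3         1.25         0.9882         2.9645
  4       101.25        74.0097       296.0390
  Σ                     77.2224       302.2967
P = 77.2224; Macaulay duration = 302.2967 / 77.2224 = 3.91462 years.
Modified duration = D_Mac / (1 + y) = 3.91462 / 1.0815 = 3.61962 years.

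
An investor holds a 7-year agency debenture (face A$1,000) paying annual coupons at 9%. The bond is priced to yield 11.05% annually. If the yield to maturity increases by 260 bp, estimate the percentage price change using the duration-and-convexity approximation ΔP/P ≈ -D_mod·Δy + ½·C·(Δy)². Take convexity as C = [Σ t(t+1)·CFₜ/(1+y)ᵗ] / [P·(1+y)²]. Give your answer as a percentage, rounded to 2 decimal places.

-11.57%

With y = 0.1105:
  t   CF        PV=CF/(1+0.1105)^t    t·PV        t(t+1)·PV
  1        90.00        81.0446        81.0446         162.0891
  2        90.00        72.9803       145.9605         437.8815
  3        90.00        65.7184       197.1551         788.6205
  4        90.00        59.1791       236.7163       1,183.5817
  5        90.00        53.2905       266.4524       1,598.7146
  6        90.00        47.9878       287.9270       2,015.4890
  7     1,090.00       523.3552     3,663.4865      29,307.8922
  Σ                    903.5558     4,878.7425      35,494.2687
P = 903.5558; D_Mac = 5.39949 yrs; D_mod = 4.86222 yrs; C = 31.85416.
Duration effect: -4.86222 × (+0.026) = -0.126418
Convexity effect: 0.5 × 31.85416 × (0.026)² = +0.0107667
ΔP/P ≈ -0.126418 + 0.0107667 = -0.115651 = -11.5651%.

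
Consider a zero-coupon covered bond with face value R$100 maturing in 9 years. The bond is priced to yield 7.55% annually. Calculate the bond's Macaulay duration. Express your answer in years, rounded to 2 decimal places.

9.00 years

A zero-coupon bond has a single cash flow at maturity, so its Macaulay duration equals its maturity: 9 years.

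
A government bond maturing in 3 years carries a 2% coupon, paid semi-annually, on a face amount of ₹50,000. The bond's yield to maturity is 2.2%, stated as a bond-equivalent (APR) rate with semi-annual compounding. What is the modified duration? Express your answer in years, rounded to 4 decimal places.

2.8946 years

Periodic yield y = 0.011. First find Macaulay duration:
  t   CF        PV=CF/(1+0.011)^t    t·PV
  1       500.00       494.5598       494.5598
  2       500.00       489.1789       978.3577
  3       500.00       483.8565     1,451.5694
  4       500.00       478.5919     1,914.3678
  5       500.00       473.3847     2,366.9235
  6    50,500.00    47,291.6476   283,749.8855
  Σ                 49,711.2194   290,955.6638
P = 49,711.2194; Macaulay duration = 290,955.6638 / 49,711.2194 = 5.85292 half-year periods = 2.92646 years.
Modified duration = D_Mac / (1 + y) = 2.92646 / 1.011 = 2.89462 years.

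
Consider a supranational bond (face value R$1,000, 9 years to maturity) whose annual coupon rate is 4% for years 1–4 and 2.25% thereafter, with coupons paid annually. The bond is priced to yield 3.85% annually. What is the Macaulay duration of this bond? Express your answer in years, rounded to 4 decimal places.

Periodic yield y = 0.0385. Discount each cash flow and weight by its year:
  t   CF        PV=CF/(1+0.0385)^t    t·PV
  1        40.00        38.5171        38.5171
  2        40.00        37.0892        74.1783
  3        40.00        35.7142       107.1425
  4        40.00        34.3901       137.5606
  5        22.50        18.6273        93.1365
  6        22.50        17.9367       107.6204
  7        22.50        17.2718       120.9024
  8        22.50        16.6315       133.0517
  9     1,022.50       727.7879     6,550.0908
  Σ                    943.9657     7,362.2004
Price P = Σ PV = 943.9657.
Macaulay duration = Σ(t·PV) / P = 7,362.2004 / 943.9657 = 7.79922 years.

7.7992 years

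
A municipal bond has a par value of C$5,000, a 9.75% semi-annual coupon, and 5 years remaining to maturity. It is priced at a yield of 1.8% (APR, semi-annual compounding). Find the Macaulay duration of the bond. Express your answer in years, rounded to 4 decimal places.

Periodic yield y = 0.009. Discount each cash flow and weight by its period:
  t   CF        PV=CF/(1+0.009)^t    t·PV
  1       243.75       241.5758       241.5758
  2       243.75       239.4210       478.8421
  3       243.75       237.2855       711.8564
  4       243.75       235.1689       940.6758
  5       243.75       233.0713     1,165.3565
  6       243.75       230.9924     1,385.9542
  7       243.75       228.9320     1,602.5238
  8       243.75       226.8900     1,815.1197
  9       243.75       224.8662     2,023.7956
  10    5,243.75     4,794.3564    47,943.5641
  Σ                  6,892.5594    58,309.2639
Price P = Σ PV = 6,892.5594.
Macaulay duration = Σ(t·PV) / P = 58,309.2639 / 6,892.5594 = 8.45974 half-year periods.
In years: 8.45974 / 2 = 4.22987 years.

4.2299 years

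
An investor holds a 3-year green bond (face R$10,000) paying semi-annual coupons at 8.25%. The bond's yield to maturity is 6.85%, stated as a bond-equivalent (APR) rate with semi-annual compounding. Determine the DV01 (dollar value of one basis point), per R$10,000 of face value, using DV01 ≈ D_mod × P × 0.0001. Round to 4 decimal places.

R$2.7323

Periodic yield y = 0.03425.
  t   CF        PV=CF/(1+0.03425)^t    t·PV
  1       412.50       398.8397       398.8397
  2       412.50       385.6318       771.2637
  3       412.50       372.8613     1,118.5840
  4       412.50       360.5138     1,442.0550
  5       412.50       348.5751     1,742.8753
  6    10,412.50     8,507.4976    51,044.9858
  Σ                 10,373.9194    56,518.6036
P = 10,373.9194; D_Mac = 5.44814 half-year periods = 2.72407 yrs; D_mod = 2.63386 yrs.
DV01 ≈ 2.63386 × 10,373.9194 × 0.0001 = 2.732347.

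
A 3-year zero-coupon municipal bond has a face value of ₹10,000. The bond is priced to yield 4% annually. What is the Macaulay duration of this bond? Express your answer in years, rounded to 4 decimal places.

3.0000 years

A zero-coupon bond has a single cash flow at maturity, so its Macaulay duration equals its maturity: 3 years.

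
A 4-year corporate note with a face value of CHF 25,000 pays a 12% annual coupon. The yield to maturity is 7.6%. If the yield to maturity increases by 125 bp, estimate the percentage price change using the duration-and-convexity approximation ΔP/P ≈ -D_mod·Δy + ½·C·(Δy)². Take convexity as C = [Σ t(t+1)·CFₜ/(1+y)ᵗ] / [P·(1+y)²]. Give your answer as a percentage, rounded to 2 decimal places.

-3.89%

With y = 0.076:
  t   CF        PV=CF/(1+0.076)^t    t·PV        t(t+1)·PV
  1     3,000.00     2,788.1041     2,788.1041       5,576.2082
  2     3,000.00     2,591.1748     5,182.3496      15,547.0488
  3     3,000.00     2,408.1550     7,224.4651      28,897.8603
  4    28,000.00    20,888.5814    83,554.3254     417,771.6272
  Σ                 28,676.0153    98,749.2442     467,792.7445
P = 28,676.0153; D_Mac = 3.44362 yrs; D_mod = 3.20039 yrs; C = 14.08997.
Duration effect: -3.20039 × (+0.0125) = -0.040005
Convexity effect: 0.5 × 14.08997 × (0.0125)² = +0.0011008
ΔP/P ≈ -0.040005 + 0.0011008 = -0.038904 = -3.8904%.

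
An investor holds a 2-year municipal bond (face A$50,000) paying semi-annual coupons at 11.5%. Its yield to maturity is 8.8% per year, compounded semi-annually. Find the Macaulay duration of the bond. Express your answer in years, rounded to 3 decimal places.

Periodic yield y = 0.044. Discount each cash flow and weight by its period:
  t   CF        PV=CF/(1+0.044)^t    t·PV
  1     2,875.00     2,753.8314     2,753.8314
  2     2,875.00     2,637.7696     5,275.5391
  3     2,875.00     2,526.5992     7,579.7976
  4    52,875.00    44,509.0562   178,036.2250
  Σ                 52,427.2564   193,645.3931
Price P = Σ PV = 52,427.2564.
Macaulay duration = Σ(t·PV) / P = 193,645.3931 / 52,427.2564 = 3.69360 half-year periods.
In years: 3.69360 / 2 = 1.84680 years.

1.847 years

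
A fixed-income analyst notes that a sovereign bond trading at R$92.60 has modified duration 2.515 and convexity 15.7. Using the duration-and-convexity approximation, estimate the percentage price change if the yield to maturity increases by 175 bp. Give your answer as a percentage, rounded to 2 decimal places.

Duration effect: -D_mod·Δy = -2.515 × (+0.0175) = -0.0440125
Convexity effect: ½·C·(Δy)² = 0.5 × 15.7 × (0.0175)² = +0.0024040625
ΔP/P ≈ -0.0440125 + 0.0024040625 = -0.0416084375
= -4.16084375%.

-4.16%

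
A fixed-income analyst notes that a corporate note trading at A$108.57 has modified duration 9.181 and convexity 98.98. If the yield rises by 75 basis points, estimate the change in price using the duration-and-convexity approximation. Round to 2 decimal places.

-A$7.17

Duration effect: -D_mod·Δy = -9.181 × (+0.0075) = -0.0688575
Convexity effect: ½·C·(Δy)² = 0.5 × 98.98 × (0.0075)² = +0.0027838125
ΔP/P ≈ -0.0688575 + 0.0027838125 = -0.0660736875
ΔP ≈ 108.57 × (-0.0660736875) = -7.173620251875.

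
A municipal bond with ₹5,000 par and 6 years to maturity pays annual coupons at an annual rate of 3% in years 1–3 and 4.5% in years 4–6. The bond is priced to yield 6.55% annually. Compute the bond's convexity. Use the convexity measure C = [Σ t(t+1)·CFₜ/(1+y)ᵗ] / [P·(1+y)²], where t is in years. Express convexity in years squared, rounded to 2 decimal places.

With y = 0.0655:
  t   CF        PV=CF/(1+0.0655)^t    t·PV        t(t+1)·PV
  1       150.00       140.7790       140.7790         281.5580
  2       150.00       132.1248       264.2496         792.7488
  3       150.00       124.0026       372.0079       1,488.0316
  4       225.00       174.5696       698.2785       3,491.3927
  5       225.00       163.8382       819.1912       4,915.1469
  6     5,225.00     3,570.8004    21,424.8022     149,973.6153
  Σ                  4,306.1146    23,719.3083     160,942.4932
P = 4,306.1146.
Convexity = Σ t(t+1)·PV / [P·(1+y)²] = 160,942.4932 / (4,306.1146 × 1.135290) = 32.92139.

32.92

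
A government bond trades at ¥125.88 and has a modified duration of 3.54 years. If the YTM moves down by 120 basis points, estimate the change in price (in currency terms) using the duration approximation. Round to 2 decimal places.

Duration approximation: ΔP/P ≈ -D_mod · Δy = -3.54 × (-0.012) = +0.042480.
ΔP ≈ 125.88 × (+0.042480) = +5.3473824.

+¥5.35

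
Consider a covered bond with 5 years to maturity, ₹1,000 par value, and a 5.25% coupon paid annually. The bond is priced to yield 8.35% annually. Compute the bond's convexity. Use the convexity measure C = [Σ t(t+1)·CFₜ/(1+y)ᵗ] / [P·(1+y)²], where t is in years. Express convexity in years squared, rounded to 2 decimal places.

With y = 0.0835:
  t   CF        PV=CF/(1+0.0835)^t    t·PV        t(t+1)·PV
  1        52.50        48.4541        48.4541          96.9082
  2        52.50        44.7200        89.4399         268.3198
  3        52.50        41.2736       123.8209         495.2834
  4        52.50        38.0929       152.3715         761.8573
  5     1,052.50       704.8189     3,524.0944      21,144.5663
  Σ                    877.3594     3,938.1807      22,766.9350
P = 877.3594.
Convexity = Σ t(t+1)·PV / [P·(1+y)²] = 22,766.9350 / (877.3594 × 1.173972) = 22.10391.

22.10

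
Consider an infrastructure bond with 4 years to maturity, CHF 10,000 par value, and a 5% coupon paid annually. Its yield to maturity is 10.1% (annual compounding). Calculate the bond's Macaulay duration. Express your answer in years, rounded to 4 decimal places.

Periodic yield y = 0.101. Discount each cash flow and weight by its year:
  t   CF        PV=CF/(1+0.101)^t    t·PV
  1       500.00       454.1326       454.1326
  2       500.00       412.4728       824.9457
  3       500.00       374.6347     1,123.9042
  4    10,500.00     7,145.6217    28,582.4870
  Σ                  8,386.8619    30,985.4695
Price P = Σ PV = 8,386.8619.
Macaulay duration = Σ(t·PV) / P = 30,985.4695 / 8,386.8619 = 3.69452 years.

3.6945 years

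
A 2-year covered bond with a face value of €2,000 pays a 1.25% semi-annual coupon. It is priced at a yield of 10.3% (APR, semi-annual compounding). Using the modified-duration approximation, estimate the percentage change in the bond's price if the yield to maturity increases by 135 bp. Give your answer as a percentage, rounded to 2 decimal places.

-2.54%

Periodic yield y = 0.0515. Modified duration first:
  t   CF        PV=CF/(1+0.0515)^t    t·PV
  1        12.50        11.8878        11.8878
  2        12.50        11.3055        22.6111
  3        12.50        10.7518        32.2555
  4     2,012.50     1,646.2613     6,585.0454
  Σ                  1,680.2065     6,651.7997
P = 1,680.2065; D_Mac = 3.95892 half-year periods = 1.97946 yrs; D_mod = 1.97946/(1+0.0515) = 1.88251 yrs.
ΔP/P ≈ -D_mod · Δy = -1.88251 × (+0.0135) = -0.025414 = -2.5414%.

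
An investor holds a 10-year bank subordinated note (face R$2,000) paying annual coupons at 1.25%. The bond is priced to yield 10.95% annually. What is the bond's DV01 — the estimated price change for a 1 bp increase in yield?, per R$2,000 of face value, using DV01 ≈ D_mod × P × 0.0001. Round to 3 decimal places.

R$0.700

Periodic yield y = 0.1095.
  t   CF        PV=CF/(1+0.1095)^t    t·PV
  1        25.00        22.5327        22.5327
  2        25.00        20.3089        40.6177
  3        25.00        18.3045        54.9135
  4        25.00        16.4980        65.9919
  5        25.00        14.8697        74.3487
  6        25.00        13.4022        80.4132
  7        25.00        12.0795        84.5565
  8        25.00        10.8873        87.0987
  9        25.00         9.8128        88.3155
  10    2,025.00       716.3940     7,163.9404
  Σ                    855.0897     7,762.7287
P = 855.0897; D_Mac = 9.07826 yrs; D_mod = 8.18230 yrs.
DV01 ≈ 8.18230 × 855.0897 × 0.0001 = 0.699660.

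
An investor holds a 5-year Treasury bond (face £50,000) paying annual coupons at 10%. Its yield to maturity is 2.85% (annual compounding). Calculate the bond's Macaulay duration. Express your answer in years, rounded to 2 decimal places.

Periodic yield y = 0.0285. Discount each cash flow and weight by its year:
  t   CF        PV=CF/(1+0.0285)^t    t·PV
  1     5,000.00     4,861.4487     4,861.4487
  2     5,000.00     4,726.7367     9,453.4734
  3     5,000.00     4,595.7576    13,787.2729
  4     5,000.00     4,468.4080    17,873.6320
  5    55,000.00    47,790.4598   238,952.2992
  Σ                 66,442.8109   284,928.1262
Price P = Σ PV = 66,442.8109.
Macaulay duration = Σ(t·PV) / P = 284,928.1262 / 66,442.8109 = 4.28832 years.

4.29 years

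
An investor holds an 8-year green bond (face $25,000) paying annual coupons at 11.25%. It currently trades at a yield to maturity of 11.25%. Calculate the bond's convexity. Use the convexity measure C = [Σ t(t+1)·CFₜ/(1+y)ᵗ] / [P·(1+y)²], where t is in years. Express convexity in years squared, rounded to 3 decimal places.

36.193

With y = 0.1125:
  t   CF        PV=CF/(1+0.1125)^t    t·PV        t(t+1)·PV
  1     2,812.50     2,528.0899     2,528.0899       5,056.1798
  2     2,812.50     2,272.4403     4,544.8807      13,634.6421
  3     2,812.50     2,042.6430     6,127.9290      24,511.7161
  4     2,812.50     1,836.0836     7,344.3344      36,721.6721
  5     2,812.50     1,650.4122     8,252.0611      49,512.3669
  6     2,812.50     1,483.5166     8,901.0997      62,307.6976
  7     2,812.50     1,333.4981     9,334.4865      74,675.8923
  8    27,812.50    11,853.3162    94,826.5299     853,438.7689
  Σ                 25,000.0000   141,859.4112   1,119,858.9357
P = 25,000.0000.
Convexity = Σ t(t+1)·PV / [P·(1+y)²] = 1,119,858.9357 / (25,000.0000 × 1.237656) = 36.19289.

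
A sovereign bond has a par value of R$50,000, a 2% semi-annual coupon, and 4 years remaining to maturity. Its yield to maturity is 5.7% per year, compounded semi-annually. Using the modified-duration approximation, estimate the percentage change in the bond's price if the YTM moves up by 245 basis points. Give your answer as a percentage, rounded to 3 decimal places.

Periodic yield y = 0.0285. Modified duration first:
  t   CF        PV=CF/(1+0.0285)^t    t·PV
  1       500.00       486.1449       486.1449
  2       500.00       472.6737       945.3473
  3       500.00       459.5758     1,378.7273
  4       500.00       446.8408     1,787.3632
  5       500.00       434.4587     2,172.2936
  6       500.00       422.4198     2,534.5186
  7       500.00       410.7144     2,875.0008
  8    50,500.00    40,332.6734   322,661.3874
  Σ                 43,465.5014   334,840.7831
P = 43,465.5014; D_Mac = 7.70360 half-year periods = 3.85180 yrs; D_mod = 3.85180/(1+0.0285) = 3.74507 yrs.
ΔP/P ≈ -D_mod · Δy = -3.74507 × (+0.0245) = -0.091754 = -9.1754%.

-9.175%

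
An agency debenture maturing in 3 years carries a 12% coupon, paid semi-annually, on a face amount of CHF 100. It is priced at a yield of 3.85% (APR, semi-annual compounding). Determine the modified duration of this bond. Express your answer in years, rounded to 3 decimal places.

Periodic yield y = 0.01925. First find Macaulay duration:
  t   CF        PV=CF/(1+0.01925)^t    t·PV
  1         6.00         5.8867         5.8867
  2         6.00         5.7755        11.5510
  3         6.00         5.6664        16.9993
  4         6.00         5.5594        22.2376
  5         6.00         5.4544        27.2720
  6       106.00        94.5413       567.2478
  Σ                    122.8837       651.1944
P = 122.8837; Macaulay duration = 651.1944 / 122.8837 = 5.29927 half-year periods = 2.64964 years.
Modified duration = D_Mac / (1 + y) = 2.64964 / 1.01925 = 2.59959 years.

2.600 years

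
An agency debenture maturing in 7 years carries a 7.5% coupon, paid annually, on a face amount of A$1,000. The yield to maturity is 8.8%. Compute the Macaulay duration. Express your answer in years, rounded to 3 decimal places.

5.643 years

Periodic yield y = 0.088. Discount each cash flow and weight by its year:
  t   CF        PV=CF/(1+0.088)^t    t·PV
  1        75.00        68.9338        68.9338
  2        75.00        63.3583       126.7166
  3        75.00        58.2337       174.7012
  4        75.00        53.5236       214.0946
  5        75.00        49.1945       245.9726
  6        75.00        45.2156       271.2933
  7     1,075.00       595.6706     4,169.6945
  Σ                    934.1302     5,271.4066
Price P = Σ PV = 934.1302.
Macaulay duration = Σ(t·PV) / P = 5,271.4066 / 934.1302 = 5.64312 years.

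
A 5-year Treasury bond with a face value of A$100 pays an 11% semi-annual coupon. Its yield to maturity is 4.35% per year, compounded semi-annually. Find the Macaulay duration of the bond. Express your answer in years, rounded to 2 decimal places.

Periodic yield y = 0.02175. Discount each cash flow and weight by its period:
  t   CF        PV=CF/(1+0.02175)^t    t·PV
  1         5.50         5.3829         5.3829
  2         5.50         5.2683        10.5367
  3         5.50         5.1562        15.4686
  4         5.50         5.0464        20.1857
  5         5.50         4.9390        24.6950
  6         5.50         4.8339        29.0032
  7         5.50         4.7310        33.1168
  8         5.50         4.6303        37.0421
  9         5.50         4.5317        40.7853
  10      105.50        85.0758       850.7579
  Σ                    129.5955     1,066.9742
Price P = Σ PV = 129.5955.
Macaulay duration = Σ(t·PV) / P = 1,066.9742 / 129.5955 = 8.23311 half-year periods.
In years: 8.23311 / 2 = 4.11656 years.

4.12 years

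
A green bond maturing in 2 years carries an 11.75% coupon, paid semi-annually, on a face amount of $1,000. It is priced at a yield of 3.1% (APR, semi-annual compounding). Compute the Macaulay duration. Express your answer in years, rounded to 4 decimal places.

Periodic yield y = 0.0155. Discount each cash flow and weight by its period:
  t   CF        PV=CF/(1+0.0155)^t    t·PV
  1        58.75        57.8533        57.8533
  2        58.75        56.9702       113.9405
  3        58.75        56.1007       168.3020
  4     1,058.75       995.5744     3,982.2975
  Σ                  1,166.4986     4,322.3933
Price P = Σ PV = 1,166.4986.
Macaulay duration = Σ(t·PV) / P = 4,322.3933 / 1,166.4986 = 3.70544 half-year periods.
In years: 3.70544 / 2 = 1.85272 years.

1.8527 years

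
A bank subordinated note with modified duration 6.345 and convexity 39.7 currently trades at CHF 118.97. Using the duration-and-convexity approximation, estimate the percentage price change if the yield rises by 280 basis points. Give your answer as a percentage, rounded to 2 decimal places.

-16.21%

Duration effect: -D_mod·Δy = -6.345 × (+0.028) = -0.177660
Convexity effect: ½·C·(Δy)² = 0.5 × 39.7 × (0.028)² = +0.0155624
ΔP/P ≈ -0.177660 + 0.0155624 = -0.1620976
= -16.20976%.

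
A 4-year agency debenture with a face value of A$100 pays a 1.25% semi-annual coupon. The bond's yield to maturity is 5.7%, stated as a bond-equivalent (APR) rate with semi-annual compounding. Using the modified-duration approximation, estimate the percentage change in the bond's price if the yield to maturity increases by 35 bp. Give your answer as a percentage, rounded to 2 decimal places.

-1.33%

Periodic yield y = 0.0285. Modified duration first:
  t   CF        PV=CF/(1+0.0285)^t    t·PV
  1        0.625         0.6077         0.6077
  2        0.625         0.5908         1.1817
  3        0.625         0.5745         1.7234
  4        0.625         0.5586         2.2342
  5        0.625         0.5431         2.7154
  6        0.625         0.5280         3.1681
  7        0.625         0.5134         3.5938
  8      100.625        80.3658       642.9268
  Σ                     84.2819       658.1510
P = 84.2819; D_Mac = 7.80893 half-year periods = 3.90446 yrs; D_mod = 3.90446/(1+0.0285) = 3.79627 yrs.
ΔP/P ≈ -D_mod · Δy = -3.79627 × (+0.0035) = -0.013287 = -1.3287%.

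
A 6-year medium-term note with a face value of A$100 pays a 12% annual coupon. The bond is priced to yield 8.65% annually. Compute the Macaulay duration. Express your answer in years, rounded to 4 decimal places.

4.7056 years

Periodic yield y = 0.0865. Discount each cash flow and weight by its year:
  t   CF        PV=CF/(1+0.0865)^t    t·PV
  1        12.00        11.0446        11.0446
  2        12.00        10.1653        20.3307
  3        12.00         9.3560        28.0681
  4        12.00         8.6112        34.4447
  5        12.00         7.9256        39.6280
  6       112.00        68.0831       408.4989
  Σ                    115.1859       542.0151
Price P = Σ PV = 115.1859.
Macaulay duration = Σ(t·PV) / P = 542.0151 / 115.1859 = 4.70557 years.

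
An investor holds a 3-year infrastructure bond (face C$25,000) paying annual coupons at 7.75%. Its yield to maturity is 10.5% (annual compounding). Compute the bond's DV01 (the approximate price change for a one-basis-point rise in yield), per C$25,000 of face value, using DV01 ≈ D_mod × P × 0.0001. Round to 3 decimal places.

C$5.866

Periodic yield y = 0.105.
  t   CF        PV=CF/(1+0.105)^t    t·PV
  1     1,937.50     1,753.3937     1,753.3937
  2     1,937.50     1,586.7816     3,173.5632
  3    26,937.50    19,965.0524    59,895.1571
  Σ                 23,305.2276    64,822.1139
P = 23,305.2276; D_Mac = 2.78144 yrs; D_mod = 2.51714 yrs.
DV01 ≈ 2.51714 × 23,305.2276 × 0.0001 = 5.866255.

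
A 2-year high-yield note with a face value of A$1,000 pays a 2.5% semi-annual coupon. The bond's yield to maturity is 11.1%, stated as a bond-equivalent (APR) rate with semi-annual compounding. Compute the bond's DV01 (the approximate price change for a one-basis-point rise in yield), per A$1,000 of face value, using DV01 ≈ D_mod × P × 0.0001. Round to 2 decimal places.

A$0.16

Periodic yield y = 0.0555.
  t   CF        PV=CF/(1+0.0555)^t    t·PV
  1        12.50        11.8427        11.8427
  2        12.50        11.2200        22.4400
  3        12.50        10.6300        31.8901
  4     1,012.50       815.7594     3,263.0376
  Σ                    849.4522     3,329.2105
P = 849.4522; D_Mac = 3.91924 half-year periods = 1.95962 yrs; D_mod = 1.85658 yrs.
DV01 ≈ 1.85658 × 849.4522 × 0.0001 = 0.157708.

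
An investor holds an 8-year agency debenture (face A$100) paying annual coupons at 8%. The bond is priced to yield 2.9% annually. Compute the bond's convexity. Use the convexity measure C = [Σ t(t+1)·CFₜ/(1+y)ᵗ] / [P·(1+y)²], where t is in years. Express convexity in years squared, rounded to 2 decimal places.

50.96

With y = 0.029:
  t   CF        PV=CF/(1+0.029)^t    t·PV        t(t+1)·PV
  1         8.00         7.7745         7.7745          15.5491
  2         8.00         7.5554        15.1109          45.3326
  3         8.00         7.3425        22.0275          88.1100
  4         8.00         7.1356        28.5423         142.7113
  5         8.00         6.9345        34.6723         208.0340
  6         8.00         6.7390        40.4342         283.0395
  7         8.00         6.5491        45.8438         366.7502
  8       108.00        85.9213       687.3703       6,186.3324
  Σ                    135.9519       881.7758       7,335.8592
P = 135.9519.
Convexity = Σ t(t+1)·PV / [P·(1+y)²] = 7,335.8592 / (135.9519 × 1.058841) = 50.96064.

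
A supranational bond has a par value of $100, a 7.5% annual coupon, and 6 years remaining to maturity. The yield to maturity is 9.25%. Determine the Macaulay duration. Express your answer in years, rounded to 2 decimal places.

5.00 years

Periodic yield y = 0.0925. Discount each cash flow and weight by its year:
  t   CF        PV=CF/(1+0.0925)^t    t·PV
  1         7.50         6.8650         6.8650
  2         7.50         6.2837        12.5675
  3         7.50         5.7517        17.2551
  4         7.50         5.2647        21.0589
  5         7.50         4.8190        24.0948
  6       107.50        63.2237       379.3421
  Σ                     92.2078       461.1834
Price P = Σ PV = 92.2078.
Macaulay duration = Σ(t·PV) / P = 461.1834 / 92.2078 = 5.00157 years.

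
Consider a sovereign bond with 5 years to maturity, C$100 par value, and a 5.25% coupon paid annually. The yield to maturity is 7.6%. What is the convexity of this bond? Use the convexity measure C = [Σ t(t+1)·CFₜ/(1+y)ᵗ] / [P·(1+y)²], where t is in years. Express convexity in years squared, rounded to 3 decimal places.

22.472

With y = 0.076:
  t   CF        PV=CF/(1+0.076)^t    t·PV        t(t+1)·PV
  1         5.25         4.8792         4.8792           9.7584
  2         5.25         4.5346         9.0691          27.2073
  3         5.25         4.2143        12.6428          50.5713
  4         5.25         3.9166        15.6664          78.3322
  5       105.25        72.9728       364.8638       2,189.1827
  Σ                     90.5174       407.1213       2,355.0518
P = 90.5174.
Convexity = Σ t(t+1)·PV / [P·(1+y)²] = 2,355.0518 / (90.5174 × 1.157776) = 22.47212.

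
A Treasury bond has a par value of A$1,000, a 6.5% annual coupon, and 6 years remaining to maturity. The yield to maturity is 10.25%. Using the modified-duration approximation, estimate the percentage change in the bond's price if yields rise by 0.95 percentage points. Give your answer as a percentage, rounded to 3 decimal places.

-4.366%

Periodic yield y = 0.1025. Modified duration first:
  t   CF        PV=CF/(1+0.1025)^t    t·PV
  1        65.00        58.9569        58.9569
  2        65.00        53.4757       106.9513
  3        65.00        48.5040       145.5120
  4        65.00        43.9946       175.9782
  5        65.00        39.9044       199.5218
  6     1,065.00       593.0319     3,558.1911
  Σ                    837.8673     4,245.1114
P = 837.8673; D_Mac = 5.06657 yrs; D_mod = 5.06657/(1+0.1025) = 4.59553 yrs.
ΔP/P ≈ -D_mod · Δy = -4.59553 × (+0.0095) = -0.043657 = -4.3657%.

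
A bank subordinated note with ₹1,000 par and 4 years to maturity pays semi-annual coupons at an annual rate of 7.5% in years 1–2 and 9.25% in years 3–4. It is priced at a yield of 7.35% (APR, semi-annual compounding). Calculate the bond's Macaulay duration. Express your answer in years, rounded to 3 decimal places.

Periodic yield y = 0.03675. Discount each cash flow and weight by its period:
  t   CF        PV=CF/(1+0.03675)^t    t·PV
  1        37.50        36.1707        36.1707
  2        37.50        34.8886        69.7771
  3        37.50        33.6519       100.9556
  4        37.50        32.4590       129.8360
  5        46.25        38.6137       193.0685
  6        46.25        37.2450       223.4697
  7        46.25        35.9247       251.4731
  8     1,046.25       783.8683     6,270.9466
  Σ                  1,032.8219     7,275.6974
Price P = Σ PV = 1,032.8219.
Macaulay duration = Σ(t·PV) / P = 7,275.6974 / 1,032.8219 = 7.04448 half-year periods.
In years: 7.04448 / 2 = 3.52224 years.

3.522 years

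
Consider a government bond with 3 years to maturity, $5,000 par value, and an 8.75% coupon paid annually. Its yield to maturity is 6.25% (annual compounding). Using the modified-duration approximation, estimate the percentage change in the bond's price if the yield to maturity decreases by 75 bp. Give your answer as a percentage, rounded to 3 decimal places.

Periodic yield y = 0.0625. Modified duration first:
  t   CF        PV=CF/(1+0.0625)^t    t·PV
  1       437.50       411.7647       411.7647
  2       437.50       387.5433       775.0865
  3     5,437.50     4,533.2791    13,599.8372
  Σ                  5,332.5870    14,786.6884
P = 5,332.5870; D_Mac = 2.77289 yrs; D_mod = 2.77289/(1+0.0625) = 2.60978 yrs.
ΔP/P ≈ -D_mod · Δy = -2.60978 × (-0.0075) = +0.019573 = +1.9573%.

+1.957%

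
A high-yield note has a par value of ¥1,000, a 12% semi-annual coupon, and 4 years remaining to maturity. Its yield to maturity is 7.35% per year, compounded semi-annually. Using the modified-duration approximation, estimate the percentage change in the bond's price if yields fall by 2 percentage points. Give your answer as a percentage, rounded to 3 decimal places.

+6.459%

Periodic yield y = 0.03675. Modified duration first:
  t   CF        PV=CF/(1+0.03675)^t    t·PV
  1        60.00        57.8732        57.8732
  2        60.00        55.8217       111.6434
  3        60.00        53.8430       161.5290
  4        60.00        51.9344       207.7376
  5        60.00        50.0935       250.4673
  6        60.00        48.3178       289.9067
  7        60.00        46.6050       326.2353
  8     1,060.00       794.1701     6,353.3605
  Σ                  1,158.6586     7,758.7530
P = 1,158.6586; D_Mac = 6.69632 half-year periods = 3.34816 yrs; D_mod = 3.34816/(1+0.03675) = 3.22948 yrs.
ΔP/P ≈ -D_mod · Δy = -3.22948 × (-0.02) = +0.064590 = +6.4590%.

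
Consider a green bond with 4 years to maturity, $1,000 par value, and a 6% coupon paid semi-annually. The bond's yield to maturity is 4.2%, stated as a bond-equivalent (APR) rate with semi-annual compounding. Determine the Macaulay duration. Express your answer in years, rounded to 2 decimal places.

3.63 years

Periodic yield y = 0.021. Discount each cash flow and weight by its period:
  t   CF        PV=CF/(1+0.021)^t    t·PV
  1        30.00        29.3830        29.3830
  2        30.00        28.7786        57.5572
  3        30.00        28.1867        84.5601
  4        30.00        27.6069       110.4278
  5        30.00        27.0391       135.1956
  6        30.00        26.4830       158.8979
  7        30.00        25.9383       181.5679
  8     1,030.00       872.2305     6,977.8443
  Σ                  1,065.6461     7,735.4337
Price P = Σ PV = 1,065.6461.
Macaulay duration = Σ(t·PV) / P = 7,735.4337 / 1,065.6461 = 7.25891 half-year periods.
In years: 7.25891 / 2 = 3.62946 years.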